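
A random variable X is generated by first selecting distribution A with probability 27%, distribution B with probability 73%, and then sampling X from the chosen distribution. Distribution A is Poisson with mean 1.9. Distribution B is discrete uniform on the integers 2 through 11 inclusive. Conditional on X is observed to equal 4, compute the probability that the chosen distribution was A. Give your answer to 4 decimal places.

Likelihoods P(X=4 | ·): A: 0.0812164; B: 0.1.
Posterior ∝ prior × likelihood. Numerator for A: 0.27·0.0812164 = 0.0219284.
Normalizing constant: 0.27·0.0812164 + 0.73·0.1 = 0.0949284.
P(A | observation) = 0.0219284 / 0.0949284 = 0.231.

0.2310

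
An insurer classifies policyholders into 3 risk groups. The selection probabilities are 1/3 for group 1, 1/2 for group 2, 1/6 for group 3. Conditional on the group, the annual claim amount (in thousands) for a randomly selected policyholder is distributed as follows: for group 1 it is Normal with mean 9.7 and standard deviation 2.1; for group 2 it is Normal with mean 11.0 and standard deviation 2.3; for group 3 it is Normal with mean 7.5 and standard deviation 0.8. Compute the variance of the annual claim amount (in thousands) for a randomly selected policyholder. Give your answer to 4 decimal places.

5.7931

Per component, 1: μ=9.7, E[X²]=98.5; 2: μ=11, E[X²]=126.29; 3: μ=7.5, E[X²]=56.89.
E[X] = 0.333333·9.7 + 0.5·11 + 0.166667·7.5 = 9.98333.
E[X²] = 0.333333·98.5 + 0.5·126.29 + 0.166667·56.89 = 105.46.
Var(X) = E[X²] − (E[X])² = 105.46 − 99.6669 = 5.79306.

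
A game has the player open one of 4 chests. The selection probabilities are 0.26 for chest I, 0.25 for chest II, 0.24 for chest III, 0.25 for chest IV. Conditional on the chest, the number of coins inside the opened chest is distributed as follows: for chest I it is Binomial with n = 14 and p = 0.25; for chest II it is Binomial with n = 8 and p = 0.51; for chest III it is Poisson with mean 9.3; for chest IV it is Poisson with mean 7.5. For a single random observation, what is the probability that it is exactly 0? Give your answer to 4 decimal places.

Conditional on each chest, P(X = 0): I: 0.0178179; II: 0.00332329; III: 9.14242e-05; IV: 0.000553084.
By total probability, P(X = 0) = 0.26·0.0178179 + 0.25·0.00332329 + 0.24·9.14242e-05 + 0.25·0.000553084 = 0.0056237.

0.0056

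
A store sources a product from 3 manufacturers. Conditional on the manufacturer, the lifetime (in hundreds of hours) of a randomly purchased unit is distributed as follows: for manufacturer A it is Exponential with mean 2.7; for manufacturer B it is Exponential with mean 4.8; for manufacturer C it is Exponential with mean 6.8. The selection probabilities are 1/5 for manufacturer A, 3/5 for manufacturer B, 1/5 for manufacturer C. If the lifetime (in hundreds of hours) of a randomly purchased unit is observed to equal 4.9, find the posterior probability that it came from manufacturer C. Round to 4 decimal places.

0.2004

Likelihoods f(4.9 | ·): A: 0.0603215; B: 0.0750614; C: 0.0715391.
Posterior ∝ prior × likelihood. Numerator for C: 0.2·0.0715391 = 0.0143078.
Normalizing constant: 0.2·0.0603215 + 0.6·0.0750614 + 0.2·0.0715391 = 0.0714089.
P(C | observation) = 0.0143078 / 0.0714089 = 0.200365.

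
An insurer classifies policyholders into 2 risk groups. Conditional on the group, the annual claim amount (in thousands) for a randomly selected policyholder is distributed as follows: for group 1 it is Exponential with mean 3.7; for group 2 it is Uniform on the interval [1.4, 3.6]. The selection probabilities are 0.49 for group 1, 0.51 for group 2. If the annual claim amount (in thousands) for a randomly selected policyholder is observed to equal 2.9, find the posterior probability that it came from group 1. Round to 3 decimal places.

0.207

Likelihoods f(2.9 | ·): 1: 0.123426; 2: 0.454545.
Posterior ∝ prior × likelihood. Numerator for 1: 0.49·0.123426 = 0.0604786.
Normalizing constant: 0.49·0.123426 + 0.51·0.454545 = 0.292297.
P(1 | observation) = 0.0604786 / 0.292297 = 0.206908.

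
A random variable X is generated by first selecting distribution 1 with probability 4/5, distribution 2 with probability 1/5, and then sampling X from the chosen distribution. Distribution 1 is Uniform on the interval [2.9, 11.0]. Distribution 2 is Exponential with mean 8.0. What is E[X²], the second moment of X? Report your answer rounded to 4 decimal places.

For each component E[X²] = Var + (mean)², giving 1: 53.77; 2: 128.
Overall E[X²] = 0.8·53.77 + 0.2·128 = 68.616.

68.6160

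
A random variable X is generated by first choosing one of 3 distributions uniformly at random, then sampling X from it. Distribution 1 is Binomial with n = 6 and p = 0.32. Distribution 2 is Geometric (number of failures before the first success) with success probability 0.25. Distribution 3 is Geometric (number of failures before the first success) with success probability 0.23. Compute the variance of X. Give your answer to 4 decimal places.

9.6567

Per component, 1: μ=1.92, E[X²]=4.992; 2: μ=3, E[X²]=21; 3: μ=3.34783, E[X²]=25.7637.
E[X] = 0.333333·1.92 + 0.333333·3 + 0.333333·3.34783 = 2.75594.
E[X²] = 0.333333·4.992 + 0.333333·21 + 0.333333·25.7637 = 17.2519.
Var(X) = E[X²] − (E[X])² = 17.2519 − 7.59522 = 9.65669.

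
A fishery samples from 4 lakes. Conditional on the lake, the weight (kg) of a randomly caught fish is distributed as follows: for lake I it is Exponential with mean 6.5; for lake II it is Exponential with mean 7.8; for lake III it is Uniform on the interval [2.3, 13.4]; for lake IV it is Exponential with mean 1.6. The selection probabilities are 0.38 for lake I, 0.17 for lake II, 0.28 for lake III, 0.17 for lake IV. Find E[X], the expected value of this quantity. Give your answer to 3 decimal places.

Component means — I: 6.5; II: 7.8; III: 7.85; IV: 1.6.
E[X] = 0.38·6.5 + 0.17·7.8 + 0.28·7.85 + 0.17·1.6 = 6.266.

6.266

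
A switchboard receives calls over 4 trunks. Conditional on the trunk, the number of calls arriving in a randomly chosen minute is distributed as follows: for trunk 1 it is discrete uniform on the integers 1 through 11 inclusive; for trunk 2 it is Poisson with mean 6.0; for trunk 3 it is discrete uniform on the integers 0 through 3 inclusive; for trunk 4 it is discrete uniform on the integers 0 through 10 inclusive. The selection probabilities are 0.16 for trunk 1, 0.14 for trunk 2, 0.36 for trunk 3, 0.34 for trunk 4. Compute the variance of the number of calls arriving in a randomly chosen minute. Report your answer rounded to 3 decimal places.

10.078

Per component, 1: μ=6, E[X²]=46; 2: μ=6, E[X²]=42; 3: μ=1.5, E[X²]=3.5; 4: μ=5, E[X²]=35.
E[X] = 0.16·6 + 0.14·6 + 0.36·1.5 + 0.34·5 = 4.04.
E[X²] = 0.16·46 + 0.14·42 + 0.36·3.5 + 0.34·35 = 26.4.
Var(X) = E[X²] − (E[X])² = 26.4 − 16.3216 = 10.0784.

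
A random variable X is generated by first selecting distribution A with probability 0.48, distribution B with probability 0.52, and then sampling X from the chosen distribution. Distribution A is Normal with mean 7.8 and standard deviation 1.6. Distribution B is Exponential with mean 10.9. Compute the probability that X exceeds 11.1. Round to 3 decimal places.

0.197

Conditional on each component, P(X > 11.1): A: 0.0195801; B: 0.361191.
By total probability, P(X > 11.1) = 0.48·0.0195801 + 0.52·0.361191 = 0.197218.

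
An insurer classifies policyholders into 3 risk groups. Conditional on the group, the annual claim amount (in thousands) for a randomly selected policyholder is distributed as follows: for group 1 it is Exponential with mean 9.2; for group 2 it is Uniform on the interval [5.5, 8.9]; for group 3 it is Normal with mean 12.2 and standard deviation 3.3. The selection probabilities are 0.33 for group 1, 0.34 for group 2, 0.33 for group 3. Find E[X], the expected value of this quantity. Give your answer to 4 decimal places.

Component means — 1: 9.2; 2: 7.2; 3: 12.2.
E[X] = 0.33·9.2 + 0.34·7.2 + 0.33·12.2 = 9.51.

9.5100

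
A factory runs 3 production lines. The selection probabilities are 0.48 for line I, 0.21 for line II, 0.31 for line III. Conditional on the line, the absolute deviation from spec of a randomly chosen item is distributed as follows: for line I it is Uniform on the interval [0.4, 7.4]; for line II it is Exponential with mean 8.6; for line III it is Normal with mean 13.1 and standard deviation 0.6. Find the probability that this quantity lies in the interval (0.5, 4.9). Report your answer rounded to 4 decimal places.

Conditional on each line, P(0.5 < X < 4.9): I: 0.628571; II: 0.377861; III: 0.
By total probability, P(0.5 < X < 4.9) = 0.48·0.628571 + 0.21·0.377861 + 0.31·0 = 0.381065.

0.3811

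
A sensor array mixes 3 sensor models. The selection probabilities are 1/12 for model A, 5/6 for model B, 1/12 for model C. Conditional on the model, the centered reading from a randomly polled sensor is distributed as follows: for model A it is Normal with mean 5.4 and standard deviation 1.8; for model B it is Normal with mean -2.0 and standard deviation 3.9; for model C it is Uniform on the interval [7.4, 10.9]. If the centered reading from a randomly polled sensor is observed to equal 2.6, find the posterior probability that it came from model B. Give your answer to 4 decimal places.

0.8853

Likelihoods f(2.6 | ·): A: 0.066099; B: 0.0510214; C: 0.
Posterior ∝ prior × likelihood. Numerator for B: 0.833333·0.0510214 = 0.0425178.
Normalizing constant: 0.0833333·0.066099 + 0.833333·0.0510214 + 0.0833333·0 = 0.0480261.
P(B | observation) = 0.0425178 / 0.0480261 = 0.885307.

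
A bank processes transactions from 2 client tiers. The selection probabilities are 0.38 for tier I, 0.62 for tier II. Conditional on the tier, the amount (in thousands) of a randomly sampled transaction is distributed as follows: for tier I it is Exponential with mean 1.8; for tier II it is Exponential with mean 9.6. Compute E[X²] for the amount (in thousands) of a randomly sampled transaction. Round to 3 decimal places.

116.741

For each component E[X²] = Var + (mean)², giving I: 6.48; II: 184.32.
Overall E[X²] = 0.38·6.48 + 0.62·184.32 = 116.741.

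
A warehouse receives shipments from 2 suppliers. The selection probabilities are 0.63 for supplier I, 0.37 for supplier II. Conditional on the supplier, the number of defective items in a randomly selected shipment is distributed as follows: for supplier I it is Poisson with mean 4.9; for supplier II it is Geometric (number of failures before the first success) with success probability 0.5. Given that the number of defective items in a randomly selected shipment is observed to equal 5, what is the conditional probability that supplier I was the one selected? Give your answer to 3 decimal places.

Likelihoods P(X=5 | ·): I: 0.17529; II: 0.015625.
Posterior ∝ prior × likelihood. Numerator for I: 0.63·0.17529 = 0.110432.
Normalizing constant: 0.63·0.17529 + 0.37·0.015625 = 0.116214.
P(I | observation) = 0.110432 / 0.116214 = 0.950253.

0.950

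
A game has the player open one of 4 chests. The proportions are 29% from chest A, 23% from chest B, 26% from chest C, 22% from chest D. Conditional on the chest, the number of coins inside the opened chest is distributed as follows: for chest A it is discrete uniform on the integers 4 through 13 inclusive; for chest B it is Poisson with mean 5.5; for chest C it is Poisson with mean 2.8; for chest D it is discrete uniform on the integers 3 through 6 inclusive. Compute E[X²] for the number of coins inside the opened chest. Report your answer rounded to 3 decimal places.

39.064

For each component E[X²] = Var + (mean)², giving A: 80.5; B: 35.75; C: 10.64; D: 21.5.
Overall E[X²] = 0.29·80.5 + 0.23·35.75 + 0.26·10.64 + 0.22·21.5 = 39.0639.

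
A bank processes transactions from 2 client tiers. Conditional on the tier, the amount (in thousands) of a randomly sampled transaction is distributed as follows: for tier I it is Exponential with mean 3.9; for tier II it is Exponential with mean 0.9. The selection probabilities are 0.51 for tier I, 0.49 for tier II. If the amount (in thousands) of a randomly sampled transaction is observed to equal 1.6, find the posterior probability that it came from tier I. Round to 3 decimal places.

0.485

Likelihoods f(1.6 | ·): I: 0.170123; II: 0.187793.
Posterior ∝ prior × likelihood. Numerator for I: 0.51·0.170123 = 0.0867628.
Normalizing constant: 0.51·0.170123 + 0.49·0.187793 = 0.178781.
P(I | observation) = 0.0867628 / 0.178781 = 0.485302.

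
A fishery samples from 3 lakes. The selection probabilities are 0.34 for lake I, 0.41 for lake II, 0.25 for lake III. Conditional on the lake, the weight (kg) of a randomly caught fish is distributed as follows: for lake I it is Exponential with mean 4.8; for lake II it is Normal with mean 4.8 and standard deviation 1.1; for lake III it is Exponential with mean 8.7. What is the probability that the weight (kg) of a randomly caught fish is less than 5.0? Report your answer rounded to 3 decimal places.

Conditional on each lake, P(X < 5.0): I: 0.647134; II: 0.572137; III: 0.437133.
By total probability, P(X < 5.0) = 0.34·0.647134 + 0.41·0.572137 + 0.25·0.437133 = 0.563885.

0.564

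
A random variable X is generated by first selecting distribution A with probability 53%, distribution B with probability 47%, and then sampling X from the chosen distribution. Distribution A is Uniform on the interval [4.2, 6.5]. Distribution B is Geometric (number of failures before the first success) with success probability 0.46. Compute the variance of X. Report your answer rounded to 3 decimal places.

Per component, A: μ=5.35, E[X²]=29.0633; B: μ=1.17391, E[X²]=3.93006.
E[X] = 0.53·5.35 + 0.47·1.17391 = 3.38724.
E[X²] = 0.53·29.0633 + 0.47·3.93006 = 17.2507.
Var(X) = E[X²] − (E[X])² = 17.2507 − 11.4734 = 5.7773.

5.777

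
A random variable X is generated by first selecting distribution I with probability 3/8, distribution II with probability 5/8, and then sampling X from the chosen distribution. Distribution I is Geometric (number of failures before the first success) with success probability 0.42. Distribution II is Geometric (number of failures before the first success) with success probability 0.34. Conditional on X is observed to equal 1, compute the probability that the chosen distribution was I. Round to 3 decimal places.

Likelihoods P(X=1 | ·): I: 0.2436; II: 0.2244.
Posterior ∝ prior × likelihood. Numerator for I: 0.375·0.2436 = 0.09135.
Normalizing constant: 0.375·0.2436 + 0.625·0.2244 = 0.2316.
P(I | observation) = 0.09135 / 0.2316 = 0.39443.

0.394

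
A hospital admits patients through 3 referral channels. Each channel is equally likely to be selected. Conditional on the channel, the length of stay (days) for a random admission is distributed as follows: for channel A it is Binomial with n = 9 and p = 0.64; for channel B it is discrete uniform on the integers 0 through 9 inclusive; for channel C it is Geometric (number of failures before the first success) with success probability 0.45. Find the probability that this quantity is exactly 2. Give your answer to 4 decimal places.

Conditional on each channel, P(X = 2): A: 0.0115553; B: 0.1; C: 0.136125.
By total probability, P(X = 2) = 0.333333·0.0115553 + 0.333333·0.1 + 0.333333·0.136125 = 0.0825601.

0.0826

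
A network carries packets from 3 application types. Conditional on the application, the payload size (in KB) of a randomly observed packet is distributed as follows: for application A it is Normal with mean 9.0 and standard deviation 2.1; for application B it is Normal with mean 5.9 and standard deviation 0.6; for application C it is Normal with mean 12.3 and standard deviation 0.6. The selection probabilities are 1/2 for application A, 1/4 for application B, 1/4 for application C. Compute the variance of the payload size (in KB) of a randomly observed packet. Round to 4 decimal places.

Per component, A: μ=9, E[X²]=85.41; B: μ=5.9, E[X²]=35.17; C: μ=12.3, E[X²]=151.65.
E[X] = 0.5·9 + 0.25·5.9 + 0.25·12.3 = 9.05.
E[X²] = 0.5·85.41 + 0.25·35.17 + 0.25·151.65 = 89.41.
Var(X) = E[X²] − (E[X])² = 89.41 − 81.9025 = 7.5075.

7.5075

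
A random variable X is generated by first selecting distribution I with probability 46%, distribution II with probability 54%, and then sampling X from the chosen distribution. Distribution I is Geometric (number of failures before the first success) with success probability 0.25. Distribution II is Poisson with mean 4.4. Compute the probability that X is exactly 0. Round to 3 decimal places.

0.122

Conditional on each component, P(X = 0): I: 0.25; II: 0.0122773.
By total probability, P(X = 0) = 0.46·0.25 + 0.54·0.0122773 = 0.12163.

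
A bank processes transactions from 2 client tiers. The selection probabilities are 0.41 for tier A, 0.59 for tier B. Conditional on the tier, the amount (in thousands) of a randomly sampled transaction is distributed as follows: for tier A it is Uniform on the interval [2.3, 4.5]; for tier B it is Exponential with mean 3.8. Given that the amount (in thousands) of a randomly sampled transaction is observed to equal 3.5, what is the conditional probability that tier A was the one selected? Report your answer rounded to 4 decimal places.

0.7509

Likelihoods f(3.5 | ·): A: 0.454545; B: 0.104763.
Posterior ∝ prior × likelihood. Numerator for A: 0.41·0.454545 = 0.186364.
Normalizing constant: 0.41·0.454545 + 0.59·0.104763 = 0.248174.
P(A | observation) = 0.186364 / 0.248174 = 0.75094.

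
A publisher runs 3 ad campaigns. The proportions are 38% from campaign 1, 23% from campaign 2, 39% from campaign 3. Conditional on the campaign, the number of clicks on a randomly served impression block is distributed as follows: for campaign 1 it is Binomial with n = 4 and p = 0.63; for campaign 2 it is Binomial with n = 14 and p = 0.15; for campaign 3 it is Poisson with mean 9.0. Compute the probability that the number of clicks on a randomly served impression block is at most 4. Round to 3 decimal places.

Conditional on each campaign, P(X ≤ 4): 1: 1; 2: 0.95326; 3: 0.0549636.
By total probability, P(X ≤ 4) = 0.38·1 + 0.23·0.95326 + 0.39·0.0549636 = 0.620686.

0.621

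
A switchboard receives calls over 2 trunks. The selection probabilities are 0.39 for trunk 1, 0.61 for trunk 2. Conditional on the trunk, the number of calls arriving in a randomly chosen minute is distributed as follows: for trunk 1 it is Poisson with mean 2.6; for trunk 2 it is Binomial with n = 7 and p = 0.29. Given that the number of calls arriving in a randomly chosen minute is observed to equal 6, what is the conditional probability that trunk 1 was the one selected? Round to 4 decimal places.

Likelihoods P(X=6 | ·): 1: 0.0318671; 2: 0.00295627.
Posterior ∝ prior × likelihood. Numerator for 1: 0.39·0.0318671 = 0.0124282.
Normalizing constant: 0.39·0.0318671 + 0.61·0.00295627 = 0.0142315.
P(1 | observation) = 0.0124282 / 0.0142315 = 0.873286.

0.8733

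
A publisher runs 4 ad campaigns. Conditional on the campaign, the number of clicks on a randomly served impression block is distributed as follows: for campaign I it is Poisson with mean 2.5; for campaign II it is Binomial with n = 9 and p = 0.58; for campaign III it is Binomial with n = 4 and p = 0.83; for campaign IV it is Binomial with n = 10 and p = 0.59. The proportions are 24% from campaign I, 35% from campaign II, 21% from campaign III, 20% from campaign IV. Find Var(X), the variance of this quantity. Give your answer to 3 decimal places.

3.757

Per component, I: μ=2.5, E[X²]=8.75; II: μ=5.22, E[X²]=29.4408; III: μ=3.32, E[X²]=11.5868; IV: μ=5.9, E[X²]=37.229.
E[X] = 0.24·2.5 + 0.35·5.22 + 0.21·3.32 + 0.2·5.9 = 4.3042.
E[X²] = 0.24·8.75 + 0.35·29.4408 + 0.21·11.5868 + 0.2·37.229 = 22.2833.
Var(X) = E[X²] − (E[X])² = 22.2833 − 18.5261 = 3.75717.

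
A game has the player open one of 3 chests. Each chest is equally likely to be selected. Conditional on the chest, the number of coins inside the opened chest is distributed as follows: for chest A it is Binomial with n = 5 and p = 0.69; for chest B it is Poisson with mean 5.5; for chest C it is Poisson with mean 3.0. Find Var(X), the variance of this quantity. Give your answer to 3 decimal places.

Per component, A: μ=3.45, E[X²]=12.972; B: μ=5.5, E[X²]=35.75; C: μ=3, E[X²]=12.
E[X] = 0.333333·3.45 + 0.333333·5.5 + 0.333333·3 = 3.98333.
E[X²] = 0.333333·12.972 + 0.333333·35.75 + 0.333333·12 = 20.2407.
Var(X) = E[X²] − (E[X])² = 20.2407 − 15.8669 = 4.37372.

4.374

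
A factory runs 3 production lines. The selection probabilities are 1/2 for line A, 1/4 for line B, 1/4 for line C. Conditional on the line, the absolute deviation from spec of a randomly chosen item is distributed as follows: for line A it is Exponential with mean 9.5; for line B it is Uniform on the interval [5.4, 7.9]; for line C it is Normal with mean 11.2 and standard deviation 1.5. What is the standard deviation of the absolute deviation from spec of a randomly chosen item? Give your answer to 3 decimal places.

Per component, A: μ=9.5, E[X²]=180.5; B: μ=6.65, E[X²]=44.7433; C: μ=11.2, E[X²]=127.69.
E[X] = 0.5·9.5 + 0.25·6.65 + 0.25·11.2 = 9.2125.
E[X²] = 0.5·180.5 + 0.25·44.7433 + 0.25·127.69 = 133.358.
Var(X) = E[X²] − (E[X])² = 133.358 − 84.8702 = 48.4882.
SD(X) = √48.4882 = 6.96335.

6.963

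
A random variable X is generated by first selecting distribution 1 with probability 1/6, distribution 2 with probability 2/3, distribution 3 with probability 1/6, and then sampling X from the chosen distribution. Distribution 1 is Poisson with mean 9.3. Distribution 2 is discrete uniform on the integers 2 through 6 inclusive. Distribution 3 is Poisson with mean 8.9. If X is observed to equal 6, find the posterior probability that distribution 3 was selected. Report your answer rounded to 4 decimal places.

Likelihoods P(X=6 | ·): 1: 0.0821536; 2: 0.2; 3: 0.0941427.
Posterior ∝ prior × likelihood. Numerator for 3: 0.166667·0.0941427 = 0.0156905.
Normalizing constant: 0.166667·0.0821536 + 0.666667·0.2 + 0.166667·0.0941427 = 0.162716.
P(3 | observation) = 0.0156905 / 0.162716 = 0.0964284.

0.0964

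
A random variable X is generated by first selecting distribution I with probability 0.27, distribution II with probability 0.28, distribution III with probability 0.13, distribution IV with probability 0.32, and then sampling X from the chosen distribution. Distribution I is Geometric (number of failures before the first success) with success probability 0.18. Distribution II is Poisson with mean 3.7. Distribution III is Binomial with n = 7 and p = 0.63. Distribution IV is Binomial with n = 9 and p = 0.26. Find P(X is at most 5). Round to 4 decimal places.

Conditional on each component, P(X ≤ 5): I: 0.695993; II: 0.830088; III: 0.798674; IV: 0.987757.
By total probability, P(X ≤ 5) = 0.27·0.695993 + 0.28·0.830088 + 0.13·0.798674 + 0.32·0.987757 = 0.840253.

0.8403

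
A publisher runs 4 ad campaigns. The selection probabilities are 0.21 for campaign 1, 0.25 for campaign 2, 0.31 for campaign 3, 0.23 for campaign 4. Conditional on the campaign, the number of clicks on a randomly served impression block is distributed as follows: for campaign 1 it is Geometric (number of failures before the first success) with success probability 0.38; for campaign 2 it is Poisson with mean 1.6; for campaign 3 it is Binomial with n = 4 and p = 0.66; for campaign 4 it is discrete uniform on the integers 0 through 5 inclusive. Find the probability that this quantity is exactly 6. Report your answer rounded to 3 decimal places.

0.006

Conditional on each campaign, P(X = 6): 1: 0.0215841; 2: 0.00470453; 3: 0; 4: 0.
By total probability, P(X = 6) = 0.21·0.0215841 + 0.25·0.00470453 + 0.31·0 + 0.23·0 = 0.00570879.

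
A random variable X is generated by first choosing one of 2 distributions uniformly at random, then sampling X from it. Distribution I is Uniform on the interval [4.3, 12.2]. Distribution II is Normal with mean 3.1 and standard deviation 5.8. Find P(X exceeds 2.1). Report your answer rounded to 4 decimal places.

Conditional on each component, P(X > 2.1): I: 1; II: 0.568444.
By total probability, P(X > 2.1) = 0.5·1 + 0.5·0.568444 = 0.784222.

0.7842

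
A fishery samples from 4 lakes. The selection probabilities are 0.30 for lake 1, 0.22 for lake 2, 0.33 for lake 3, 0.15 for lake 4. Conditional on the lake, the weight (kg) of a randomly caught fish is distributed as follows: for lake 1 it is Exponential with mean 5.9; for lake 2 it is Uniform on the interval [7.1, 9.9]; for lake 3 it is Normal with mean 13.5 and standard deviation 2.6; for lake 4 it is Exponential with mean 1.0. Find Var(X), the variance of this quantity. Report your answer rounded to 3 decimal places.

Per component, 1: μ=5.9, E[X²]=69.62; 2: μ=8.5, E[X²]=72.9033; 3: μ=13.5, E[X²]=189.01; 4: μ=1, E[X²]=2.
E[X] = 0.3·5.9 + 0.22·8.5 + 0.33·13.5 + 0.15·1 = 8.245.
E[X²] = 0.3·69.62 + 0.22·72.9033 + 0.33·189.01 + 0.15·2 = 99.598.
Var(X) = E[X²] − (E[X])² = 99.598 − 67.98 = 31.618.

31.618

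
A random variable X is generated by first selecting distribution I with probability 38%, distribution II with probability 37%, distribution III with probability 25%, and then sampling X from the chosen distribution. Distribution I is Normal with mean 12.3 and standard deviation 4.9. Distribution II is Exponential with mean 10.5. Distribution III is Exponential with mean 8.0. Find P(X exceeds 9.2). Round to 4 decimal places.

Conditional on each component, P(X > 9.2): I: 0.73652; II: 0.416366; III: 0.316637.
By total probability, P(X > 9.2) = 0.38·0.73652 + 0.37·0.416366 + 0.25·0.316637 = 0.513092.

0.5131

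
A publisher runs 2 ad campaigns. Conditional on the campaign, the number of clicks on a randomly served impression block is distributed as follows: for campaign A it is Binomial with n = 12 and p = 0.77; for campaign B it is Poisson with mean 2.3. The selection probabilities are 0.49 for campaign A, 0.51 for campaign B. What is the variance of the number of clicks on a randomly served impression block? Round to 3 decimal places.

Per component, A: μ=9.24, E[X²]=87.5028; B: μ=2.3, E[X²]=7.59.
E[X] = 0.49·9.24 + 0.51·2.3 = 5.7006.
E[X²] = 0.49·87.5028 + 0.51·7.59 = 46.7473.
Var(X) = E[X²] − (E[X])² = 46.7473 − 32.4968 = 14.2504.

14.250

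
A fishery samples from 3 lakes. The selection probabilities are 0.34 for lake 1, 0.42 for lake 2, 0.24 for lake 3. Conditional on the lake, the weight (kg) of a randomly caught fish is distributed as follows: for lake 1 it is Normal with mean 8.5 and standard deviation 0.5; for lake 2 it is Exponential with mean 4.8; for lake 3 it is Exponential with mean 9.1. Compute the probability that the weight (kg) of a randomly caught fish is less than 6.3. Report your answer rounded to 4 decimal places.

0.4269

Conditional on each lake, P(X < 6.3): 1: 5.41254e-06; 2: 0.730854; 3: 0.49958.
By total probability, P(X < 6.3) = 0.34·5.41254e-06 + 0.42·0.730854 + 0.24·0.49958 = 0.42686.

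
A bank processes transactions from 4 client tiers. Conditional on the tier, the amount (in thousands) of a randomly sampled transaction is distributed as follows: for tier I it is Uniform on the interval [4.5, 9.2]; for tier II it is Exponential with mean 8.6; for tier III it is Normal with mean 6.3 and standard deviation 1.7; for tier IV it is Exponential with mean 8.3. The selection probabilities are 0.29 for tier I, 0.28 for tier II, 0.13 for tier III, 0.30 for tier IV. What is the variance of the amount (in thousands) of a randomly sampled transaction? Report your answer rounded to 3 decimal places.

Per component, I: μ=6.85, E[X²]=48.7633; II: μ=8.6, E[X²]=147.92; III: μ=6.3, E[X²]=42.58; IV: μ=8.3, E[X²]=137.78.
E[X] = 0.29·6.85 + 0.28·8.6 + 0.13·6.3 + 0.3·8.3 = 7.7035.
E[X²] = 0.29·48.7633 + 0.28·147.92 + 0.13·42.58 + 0.3·137.78 = 102.428.
Var(X) = E[X²] − (E[X])² = 102.428 − 59.3439 = 43.0845.

43.084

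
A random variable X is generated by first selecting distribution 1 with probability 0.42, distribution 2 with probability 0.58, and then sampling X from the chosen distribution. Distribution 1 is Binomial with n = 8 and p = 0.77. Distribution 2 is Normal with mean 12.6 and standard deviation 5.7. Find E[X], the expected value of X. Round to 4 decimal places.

9.8952

Component means — 1: 6.16; 2: 12.6.
E[X] = 0.42·6.16 + 0.58·12.6 = 9.8952.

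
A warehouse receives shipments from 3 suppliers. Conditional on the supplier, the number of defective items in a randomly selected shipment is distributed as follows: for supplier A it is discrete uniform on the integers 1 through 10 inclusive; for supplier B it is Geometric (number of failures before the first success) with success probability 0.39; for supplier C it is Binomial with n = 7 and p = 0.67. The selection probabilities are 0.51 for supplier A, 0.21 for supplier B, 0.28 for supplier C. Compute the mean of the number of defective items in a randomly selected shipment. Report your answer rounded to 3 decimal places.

4.447

Component means — A: 5.5; B: 1.5641; C: 4.69.
E[X] = 0.51·5.5 + 0.21·1.5641 + 0.28·4.69 = 4.44666.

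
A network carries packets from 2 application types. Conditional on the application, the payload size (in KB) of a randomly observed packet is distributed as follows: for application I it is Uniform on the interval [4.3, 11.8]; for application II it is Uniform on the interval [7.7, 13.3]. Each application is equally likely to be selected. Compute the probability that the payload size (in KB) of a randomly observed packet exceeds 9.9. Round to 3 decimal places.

Conditional on each application, P(X > 9.9): I: 0.253333; II: 0.607143.
By total probability, P(X > 9.9) = 0.5·0.253333 + 0.5·0.607143 = 0.430238.

0.430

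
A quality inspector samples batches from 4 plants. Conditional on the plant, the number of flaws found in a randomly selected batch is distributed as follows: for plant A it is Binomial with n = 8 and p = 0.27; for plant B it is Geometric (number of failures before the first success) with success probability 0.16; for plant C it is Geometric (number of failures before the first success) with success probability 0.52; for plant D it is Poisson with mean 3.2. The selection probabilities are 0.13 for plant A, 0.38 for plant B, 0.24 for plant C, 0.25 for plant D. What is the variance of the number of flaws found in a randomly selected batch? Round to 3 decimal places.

16.872

Per component, A: μ=2.16, E[X²]=6.2424; B: μ=5.25, E[X²]=60.375; C: μ=0.923077, E[X²]=2.62722; D: μ=3.2, E[X²]=13.44.
E[X] = 0.13·2.16 + 0.38·5.25 + 0.24·0.923077 + 0.25·3.2 = 3.29734.
E[X²] = 0.13·6.2424 + 0.38·60.375 + 0.24·2.62722 + 0.25·13.44 = 27.7445.
Var(X) = E[X²] − (E[X])² = 27.7445 − 10.8724 = 16.8721.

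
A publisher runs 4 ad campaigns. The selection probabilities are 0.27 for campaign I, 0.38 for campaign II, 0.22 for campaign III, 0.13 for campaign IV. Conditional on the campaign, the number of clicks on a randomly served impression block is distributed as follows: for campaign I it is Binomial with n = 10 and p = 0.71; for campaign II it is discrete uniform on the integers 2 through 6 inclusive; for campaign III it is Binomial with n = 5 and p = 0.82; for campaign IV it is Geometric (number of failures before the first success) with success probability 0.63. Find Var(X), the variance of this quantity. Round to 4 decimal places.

5.5379

Per component, I: μ=7.1, E[X²]=52.469; II: μ=4, E[X²]=18; III: μ=4.1, E[X²]=17.548; IV: μ=0.587302, E[X²]=1.27715.
E[X] = 0.27·7.1 + 0.38·4 + 0.22·4.1 + 0.13·0.587302 = 4.41535.
E[X²] = 0.27·52.469 + 0.38·18 + 0.22·17.548 + 0.13·1.27715 = 25.0332.
Var(X) = E[X²] − (E[X])² = 25.0332 − 19.4953 = 5.53791.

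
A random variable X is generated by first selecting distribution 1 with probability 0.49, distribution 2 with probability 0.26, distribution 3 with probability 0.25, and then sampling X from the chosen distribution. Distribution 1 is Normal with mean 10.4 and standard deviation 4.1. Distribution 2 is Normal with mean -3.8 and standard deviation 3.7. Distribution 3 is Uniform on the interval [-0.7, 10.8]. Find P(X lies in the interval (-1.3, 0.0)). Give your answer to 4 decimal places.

Conditional on each component, P(-1.3 < X < 0.0): 1: 0.00343602; 2: 0.0974194; 3: 0.0608696.
By total probability, P(-1.3 < X < 0.0) = 0.49·0.00343602 + 0.26·0.0974194 + 0.25·0.0608696 = 0.0422301.

0.0422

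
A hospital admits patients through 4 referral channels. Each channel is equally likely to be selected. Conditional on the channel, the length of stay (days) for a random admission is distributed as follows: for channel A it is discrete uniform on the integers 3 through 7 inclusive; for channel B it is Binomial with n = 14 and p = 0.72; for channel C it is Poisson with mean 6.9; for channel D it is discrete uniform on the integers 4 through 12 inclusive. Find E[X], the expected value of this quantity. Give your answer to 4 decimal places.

Component means — A: 5; B: 10.08; C: 6.9; D: 8.
E[X] = 0.25·5 + 0.25·10.08 + 0.25·6.9 + 0.25·8 = 7.495.

7.4950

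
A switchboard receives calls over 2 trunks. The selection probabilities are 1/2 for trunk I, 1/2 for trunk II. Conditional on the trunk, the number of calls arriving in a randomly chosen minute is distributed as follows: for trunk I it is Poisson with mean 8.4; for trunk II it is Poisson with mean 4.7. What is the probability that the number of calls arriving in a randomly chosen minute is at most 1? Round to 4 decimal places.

Conditional on each trunk, P(X ≤ 1): I: 0.00211375; II: 0.0518431.
By total probability, P(X ≤ 1) = 0.5·0.00211375 + 0.5·0.0518431 = 0.0269784.

0.0270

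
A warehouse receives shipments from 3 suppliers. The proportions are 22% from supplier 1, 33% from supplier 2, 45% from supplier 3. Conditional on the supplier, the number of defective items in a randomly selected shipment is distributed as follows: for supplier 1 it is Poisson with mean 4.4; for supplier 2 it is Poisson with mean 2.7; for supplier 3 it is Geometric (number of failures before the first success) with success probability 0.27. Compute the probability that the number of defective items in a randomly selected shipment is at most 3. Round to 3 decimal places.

0.637

Conditional on each supplier, P(X ≤ 3): 1: 0.359448; 2: 0.714092; 3: 0.716018.
By total probability, P(X ≤ 3) = 0.22·0.359448 + 0.33·0.714092 + 0.45·0.716018 = 0.636937.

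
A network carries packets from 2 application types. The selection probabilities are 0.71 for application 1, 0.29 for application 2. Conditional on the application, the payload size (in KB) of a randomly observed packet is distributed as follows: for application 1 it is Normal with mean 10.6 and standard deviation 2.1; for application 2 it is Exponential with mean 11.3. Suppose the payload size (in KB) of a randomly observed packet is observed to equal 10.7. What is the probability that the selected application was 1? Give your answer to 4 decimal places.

0.9312

Likelihoods f(10.7 | ·): 1: 0.189757; 2: 0.034331.
Posterior ∝ prior × likelihood. Numerator for 1: 0.71·0.189757 = 0.134728.
Normalizing constant: 0.71·0.189757 + 0.29·0.034331 = 0.144684.
P(1 | observation) = 0.134728 / 0.144684 = 0.931188.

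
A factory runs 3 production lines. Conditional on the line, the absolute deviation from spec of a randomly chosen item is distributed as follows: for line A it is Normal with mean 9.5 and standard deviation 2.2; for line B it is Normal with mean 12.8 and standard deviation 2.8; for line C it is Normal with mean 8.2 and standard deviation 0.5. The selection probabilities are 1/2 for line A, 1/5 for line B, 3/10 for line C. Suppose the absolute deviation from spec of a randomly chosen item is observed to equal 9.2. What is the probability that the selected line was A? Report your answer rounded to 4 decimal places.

Likelihoods f(9.2 | ·): A: 0.179659; B: 0.062344; C: 0.107982.
Posterior ∝ prior × likelihood. Numerator for A: 0.5·0.179659 = 0.0898296.
Normalizing constant: 0.5·0.179659 + 0.2·0.062344 + 0.3·0.107982 = 0.134693.
P(A | observation) = 0.0898296 / 0.134693 = 0.666921.

0.6669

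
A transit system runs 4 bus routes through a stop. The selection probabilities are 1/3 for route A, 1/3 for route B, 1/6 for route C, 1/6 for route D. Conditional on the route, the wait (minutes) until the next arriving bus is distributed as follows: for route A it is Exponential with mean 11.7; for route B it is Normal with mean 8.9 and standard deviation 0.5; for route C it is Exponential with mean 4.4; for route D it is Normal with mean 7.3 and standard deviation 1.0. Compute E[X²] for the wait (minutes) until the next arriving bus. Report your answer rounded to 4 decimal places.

For each component E[X²] = Var + (mean)², giving A: 273.78; B: 79.46; C: 38.72; D: 54.29.
Overall E[X²] = 0.333333·273.78 + 0.333333·79.46 + 0.166667·38.72 + 0.166667·54.29 = 133.248.

133.2483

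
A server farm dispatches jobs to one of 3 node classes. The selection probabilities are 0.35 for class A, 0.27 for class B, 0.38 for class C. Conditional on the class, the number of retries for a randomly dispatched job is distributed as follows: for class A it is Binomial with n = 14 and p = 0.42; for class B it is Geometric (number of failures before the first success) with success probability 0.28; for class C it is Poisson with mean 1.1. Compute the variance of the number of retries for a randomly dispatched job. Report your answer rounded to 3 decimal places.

Per component, A: μ=5.88, E[X²]=37.9848; B: μ=2.57143, E[X²]=15.7959; C: μ=1.1, E[X²]=2.31.
E[X] = 0.35·5.88 + 0.27·2.57143 + 0.38·1.1 = 3.17029.
E[X²] = 0.35·37.9848 + 0.27·15.7959 + 0.38·2.31 = 18.4374.
Var(X) = E[X²] − (E[X])² = 18.4374 − 10.0507 = 8.38667.

8.387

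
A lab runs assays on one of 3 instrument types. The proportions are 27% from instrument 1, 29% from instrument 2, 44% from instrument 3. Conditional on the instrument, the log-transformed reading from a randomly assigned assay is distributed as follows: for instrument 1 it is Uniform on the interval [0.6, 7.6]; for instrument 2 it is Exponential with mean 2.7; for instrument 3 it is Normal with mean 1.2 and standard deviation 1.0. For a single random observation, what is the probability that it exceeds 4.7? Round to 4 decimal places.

0.1628

Conditional on each instrument, P(X > 4.7): 1: 0.414286; 2: 0.17539; 3: 0.000232629.
By total probability, P(X > 4.7) = 0.27·0.414286 + 0.29·0.17539 + 0.44·0.000232629 = 0.162823.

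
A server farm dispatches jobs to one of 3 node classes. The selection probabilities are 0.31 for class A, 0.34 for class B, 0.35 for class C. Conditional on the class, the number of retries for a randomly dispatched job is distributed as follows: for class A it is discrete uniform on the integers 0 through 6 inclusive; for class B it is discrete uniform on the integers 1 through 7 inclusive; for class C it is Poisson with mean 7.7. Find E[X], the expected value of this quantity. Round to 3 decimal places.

4.985

Component means — A: 3; B: 4; C: 7.7.
E[X] = 0.31·3 + 0.34·4 + 0.35·7.7 = 4.985.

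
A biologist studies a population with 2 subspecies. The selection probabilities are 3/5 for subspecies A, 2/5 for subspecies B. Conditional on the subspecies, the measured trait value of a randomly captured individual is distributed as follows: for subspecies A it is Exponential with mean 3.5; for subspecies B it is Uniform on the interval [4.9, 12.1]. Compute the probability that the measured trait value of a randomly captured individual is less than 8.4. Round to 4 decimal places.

0.7400

Conditional on each subspecies, P(X < 8.4): A: 0.909282; B: 0.486111.
By total probability, P(X < 8.4) = 0.6·0.909282 + 0.4·0.486111 = 0.740014.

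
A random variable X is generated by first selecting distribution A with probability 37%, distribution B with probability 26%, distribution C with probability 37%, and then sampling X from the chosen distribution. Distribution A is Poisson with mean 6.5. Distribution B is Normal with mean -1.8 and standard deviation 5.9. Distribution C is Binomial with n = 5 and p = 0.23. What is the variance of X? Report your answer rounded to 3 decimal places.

Per component, A: μ=6.5, E[X²]=48.75; B: μ=-1.8, E[X²]=38.05; C: μ=1.15, E[X²]=2.208.
E[X] = 0.37·6.5 + 0.26·-1.8 + 0.37·1.15 = 2.3625.
E[X²] = 0.37·48.75 + 0.26·38.05 + 0.37·2.208 = 28.7475.
Var(X) = E[X²] − (E[X])² = 28.7475 − 5.58141 = 23.1661.

23.166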